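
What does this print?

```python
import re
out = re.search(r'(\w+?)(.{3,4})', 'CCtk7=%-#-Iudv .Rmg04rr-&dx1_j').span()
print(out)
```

(0, 5)

The pattern matches one or more of a word character (lazy) (captured); then 3 to 4 of any character (captured).
`re.search` scans for the first position where the pattern succeeds.
The match spans [0:5] → 'CCtk7'.
Captured: group 1 = 'C', group 2 = 'Ctk7'.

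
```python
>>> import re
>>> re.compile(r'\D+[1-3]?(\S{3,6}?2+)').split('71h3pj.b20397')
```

['71', 'pj.b2', '0397']

The group in the pattern means `split` returns the separators' captures alongside the pieces.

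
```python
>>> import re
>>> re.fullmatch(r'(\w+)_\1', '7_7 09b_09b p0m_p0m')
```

None

After group 1 captures some text, `\1` only succeeds where that same text appears again.
`re.fullmatch` requires the pattern to consume the entire string.
Here the pattern can't cover the whole string, so the call returns None.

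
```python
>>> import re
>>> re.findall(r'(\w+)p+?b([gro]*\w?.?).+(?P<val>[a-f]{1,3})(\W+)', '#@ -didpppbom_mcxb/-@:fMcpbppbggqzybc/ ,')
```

With 4 capturing groups, `findall` returns a 4-tuple per match.

[('didpp', 'om_', 'c', '/ ,')]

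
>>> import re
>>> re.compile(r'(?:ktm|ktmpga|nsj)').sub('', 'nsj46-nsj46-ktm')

'46-46-'

Matches: at [0:3] → 'nsj'; at [6:9] → 'nsj'; at [12:15] → 'ktm'.
Every occurrence is swapped for ''.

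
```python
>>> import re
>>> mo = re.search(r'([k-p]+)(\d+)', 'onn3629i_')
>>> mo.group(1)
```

The match spans [0:7] → 'onn3629'.
Captured: group 1 = 'onn', group 2 = '3629'.

'onn'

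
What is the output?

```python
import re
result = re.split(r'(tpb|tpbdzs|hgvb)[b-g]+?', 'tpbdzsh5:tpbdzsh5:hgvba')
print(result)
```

Matches to split on: at [0:4] → 'tpbd'; at [9:13] → 'tpbd'.
The group in the pattern means `split` returns the separators' captures alongside the pieces.

['', 'tpb', 'zsh5:', 'tpb', 'zsh5:hgvba']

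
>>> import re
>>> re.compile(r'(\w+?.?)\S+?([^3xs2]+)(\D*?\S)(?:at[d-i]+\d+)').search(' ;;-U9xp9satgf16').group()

The pattern matches one or more of a word character (lazy), then optionally any character (captured); then one or more of a non-whitespace character (lazy); then one or more of any character except [3xs2] (captured); then zero or more of a non-digit (lazy), then a non-whitespace character (captured); then the literal 'at', then one or more of a character in [d-i], then one or more of a digit (non-capturing group).
Unlike `match`, `search` isn't anchored — it looks for the pattern anywhere in the string.
The match spans [4:16] → 'U9xp9satgf16'.
Captured: group 1 = 'U9', group 2 = 'p9', group 3 = 's'.

'U9xp9satgf16'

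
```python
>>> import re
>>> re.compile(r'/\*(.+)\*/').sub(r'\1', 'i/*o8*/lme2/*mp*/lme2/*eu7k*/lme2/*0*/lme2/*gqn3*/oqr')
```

Matches: at [1:50] → '/*o8*/lme2/*mp*/lme2/*eu7k*/lme2/*0*/lme2/*gqn3*/'.
Each match is replaced using the text its own group 1 captured.

'io8*/lme2/*mp*/lme2/*eu7k*/lme2/*0*/lme2/*gqn3oqr'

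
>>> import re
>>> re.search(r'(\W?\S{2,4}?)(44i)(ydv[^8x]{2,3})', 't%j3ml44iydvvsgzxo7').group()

'%j3ml44iydvvsg'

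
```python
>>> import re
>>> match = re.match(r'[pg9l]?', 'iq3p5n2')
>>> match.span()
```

(0, 0)

Pattern: optionally one of [pg9l].
`re.match` won't scan ahead — the pattern has to work from the very first character.
The match spans [0:0] → ''.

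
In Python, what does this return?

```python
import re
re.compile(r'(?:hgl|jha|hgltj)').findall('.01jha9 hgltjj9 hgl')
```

['jha', 'hgl', 'hgl']

Branches in `(...|...)` are attempted left-to-right; the first branch that allows the whole pattern to succeed is taken.
Walking the string: at [3:6] → 'jha'; at [8:11] → 'hgl'; at [16:19] → 'hgl'.
`findall` yields the raw match text (3 of them) because the pattern has no groups.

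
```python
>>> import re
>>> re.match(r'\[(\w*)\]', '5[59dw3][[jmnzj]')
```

None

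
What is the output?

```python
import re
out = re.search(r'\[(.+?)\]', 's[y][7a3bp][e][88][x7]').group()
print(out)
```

[y]

With the lazy modifier that quantifier settles for the fewest repetitions that let the rest of the pattern succeed (the atoms after it are unaffected and can still be greedy).
The match spans [1:4] → '[y]'.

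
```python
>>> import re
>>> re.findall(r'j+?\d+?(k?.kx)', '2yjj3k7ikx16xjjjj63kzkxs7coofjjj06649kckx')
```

Because there's exactly one group, `findall` drops the full match and keeps group 1 from each hit.

['kzkx', 'kckx']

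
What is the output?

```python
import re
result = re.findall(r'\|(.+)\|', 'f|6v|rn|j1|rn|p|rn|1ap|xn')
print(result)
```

Walking the string: at [1:23] match '|6v|rn|j1|rn|p|rn|1ap|', group 1 = '6v|rn|j1|rn|p|rn|1ap'.
One capturing group, so `findall` returns just the captured substring from the one match — 1 in all.

['6v|rn|j1|rn|p|rn|1ap']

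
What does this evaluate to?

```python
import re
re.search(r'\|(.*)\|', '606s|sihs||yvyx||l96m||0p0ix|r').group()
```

'|sihs||yvyx||l96m||0p0ix|'

`re.search` scans for the first position where the pattern succeeds.
The match spans [4:29] → '|sihs||yvyx||l96m||0p0ix|'.
Captured: group 1 = 'sihs||yvyx||l96m||0p0ix'.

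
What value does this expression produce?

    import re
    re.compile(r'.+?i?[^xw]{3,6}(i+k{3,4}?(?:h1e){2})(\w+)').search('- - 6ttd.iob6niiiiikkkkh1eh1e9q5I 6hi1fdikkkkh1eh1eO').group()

'- - 6ttd.iob6niiiiikkkkh1eh1e9q5I'

The pattern matches one or more of any character (lazy), then optionally the literal 'i', then 3 to 6 of any character except [xw]; then one or more of the literal 'i', then 3 to 4 of the literal 'k' (lazy), then the literal 'h1e' repeated 2 times (captured); then one or more of a word character (captured).
The `?` after the quantifier makes it lazy — it takes as little as possible before letting the rest of the pattern try.
`re.search` tries every starting position until one works.
The match spans [0:33] → '- - 6ttd.iob6niiiiikkkkh1eh1e9q5I'.
Captured: group 1 = 'iiiiikkkkh1eh1e', group 2 = '9q5I'.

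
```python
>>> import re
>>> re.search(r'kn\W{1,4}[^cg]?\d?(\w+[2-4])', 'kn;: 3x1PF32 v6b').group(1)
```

This matches the literal 'kn', then 1 to 4 of a non-word character; then optionally any character except [cg], then optionally a digit; then one or more of a word character, then a character in [2-4] (captured).
`re.search` scans for the first position where the pattern succeeds.
The match spans [0:12] → 'kn;: 3x1PF32'.
Captured: group 1 = 'x1PF32'.

'x1PF32'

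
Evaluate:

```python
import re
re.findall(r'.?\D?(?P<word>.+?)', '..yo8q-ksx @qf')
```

A non-greedy quantifier consumes as few characters as it can — just enough that the remainder of the pattern still matches from where it stops; whatever follows it matches normally.
With a single group, `findall` returns only what that group captured — 5 items.

['y', '8', 'k', ' ', 'f']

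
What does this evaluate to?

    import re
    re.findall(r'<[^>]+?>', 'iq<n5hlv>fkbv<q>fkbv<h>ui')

`findall` yields the raw match text (3 of them) because the pattern has no groups.

['<n5hlv>', '<q>', '<h>']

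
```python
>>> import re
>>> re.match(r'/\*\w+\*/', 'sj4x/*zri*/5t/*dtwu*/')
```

`re.match` only tries the pattern at the start of the string.
Here the string doesn't start with a match, so the call returns None.

None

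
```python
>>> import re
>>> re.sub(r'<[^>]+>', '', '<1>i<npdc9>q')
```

`sub` substitutes '' at each match site.

'iq'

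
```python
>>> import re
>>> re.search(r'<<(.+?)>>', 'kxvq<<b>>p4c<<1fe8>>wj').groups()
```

('b',)

`re.search` scans for the first position where the pattern succeeds.
The match spans [4:9] → '<<b>>'.
Captured: group 1 = 'b'.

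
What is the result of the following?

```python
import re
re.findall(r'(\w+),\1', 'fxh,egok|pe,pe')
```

['pe']

After group 1 captures some text, `\1` only succeeds where that same text appears again.
Walking the string: at [9:14] match 'pe,pe', group 1 = 'pe'.
Because there's exactly one group, `findall` drops the full match and keeps group 1 from the one hit.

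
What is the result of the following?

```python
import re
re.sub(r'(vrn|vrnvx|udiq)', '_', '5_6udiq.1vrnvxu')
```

'5_6_.1_vxu'

The regex engine tests alternatives in the order written; an earlier branch that matches wins even if a later one would match more.
`sub` substitutes '_' at each match site.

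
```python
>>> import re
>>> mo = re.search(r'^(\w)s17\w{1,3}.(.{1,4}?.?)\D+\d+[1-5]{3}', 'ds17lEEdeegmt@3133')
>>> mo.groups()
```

('d', 'ee')

Pattern: anchored at the start of the string; then a word character (captured); then the literal 's17', then 1 to 3 of a word character, then any character; then 1 to 4 of any character (lazy), then optionally any character (captured); then one or more of a non-digit, then one or more of a digit, then exactly 3 of a character in [1-5].
`re.search` scans for the first position where the pattern succeeds.
The match spans [0:18] → 'ds17lEEdeegmt@3133'.
Captured: group 1 = 'd', group 2 = 'ee'.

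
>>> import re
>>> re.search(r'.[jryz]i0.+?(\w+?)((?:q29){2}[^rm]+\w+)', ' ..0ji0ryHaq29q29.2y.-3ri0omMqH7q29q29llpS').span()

(3, 42)

Pattern: any character, then one of [jryz], then the literal 'i0'; then one or more of any character (lazy); then one or more of a word character (lazy) (captured); then the literal 'q29' repeated 2 times, then one or more of any character except [rm], then one or more of a word character (captured).
`re.search` scans for the first position where the pattern succeeds.
The match spans [3:42] → '0ji0ryHaq29q29.2y.-3ri0omMqH7q29q29llpS'.
Captured: group 1 = 'yHa', group 2 = 'q29q29.2y.-3ri0omMqH7q29q29llpS'.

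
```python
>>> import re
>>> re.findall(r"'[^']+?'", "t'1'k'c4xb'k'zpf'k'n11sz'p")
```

["'1'", "'c4xb'", "'zpf'", "'n11sz'"]

`findall` yields the raw match text (4 of them) because the pattern has no groups.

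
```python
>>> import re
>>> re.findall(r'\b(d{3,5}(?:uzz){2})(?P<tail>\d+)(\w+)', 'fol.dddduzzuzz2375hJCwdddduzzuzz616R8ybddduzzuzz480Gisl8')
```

[('dddduzzuzz', '2375', 'hJCwdddduzzuzz616R8ybddduzzuzz480Gisl8')]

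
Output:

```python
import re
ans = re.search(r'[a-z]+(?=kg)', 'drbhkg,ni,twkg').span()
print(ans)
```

The `(?=…)`/`(?<=…)` assertion just peeks at neighbouring text; it doesn't advance the match position.
The match spans [0:4] → 'drbh'.

(0, 4)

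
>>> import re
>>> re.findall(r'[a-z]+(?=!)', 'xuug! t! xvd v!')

Lookahead/lookbehind check context without consuming it, so the matched span excludes the asserted characters.
Since nothing is captured, `findall` lists the 3 matched substrings directly.

['xuug', 't', 'v']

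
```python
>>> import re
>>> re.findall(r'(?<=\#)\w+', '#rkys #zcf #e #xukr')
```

The `(?=…)`/`(?<=…)` assertion just peeks at neighbouring text; it doesn't advance the match position.
`findall` yields the raw match text (4 of them) because the pattern has no groups.

['rkys', 'zcf', 'e', 'xukr']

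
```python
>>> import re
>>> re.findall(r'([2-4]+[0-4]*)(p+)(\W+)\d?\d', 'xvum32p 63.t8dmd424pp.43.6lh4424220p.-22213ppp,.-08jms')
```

[('32', 'p', ' '), ('424', 'pp', '.'), ('4424220', 'p', '.-'), ('213', 'ppp', ',.-')]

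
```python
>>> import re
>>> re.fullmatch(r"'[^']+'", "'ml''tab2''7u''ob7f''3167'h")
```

None

For `fullmatch`, every character of the input must be accounted for by the pattern.
Here there's no way to consume every character, so the call returns None.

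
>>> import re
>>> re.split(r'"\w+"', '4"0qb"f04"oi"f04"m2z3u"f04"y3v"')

Matches to split on: at [1:6] → '"0qb"'; at [9:13] → '"oi"'; at [16:23] → '"m2z3u"'; at [26:31] → '"y3v"'.
The string is cut at each match, leaving 5 pieces.

['4', 'f04', 'f04', 'f04', '']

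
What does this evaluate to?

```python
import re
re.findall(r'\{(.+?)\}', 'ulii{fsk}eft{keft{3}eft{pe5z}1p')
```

With the lazy modifier that quantifier settles for the fewest repetitions that let the rest of the pattern succeed (the atoms after it are unaffected and can still be greedy).
Matches: at [4:9] match '{fsk}', group 1 = 'fsk'; at [12:20] match '{keft{3}', group 1 = 'keft{3'; at [23:29] match '{pe5z}', group 1 = 'pe5z'.
`findall` collects group 1 from each match (3 total).

['fsk', 'keft{3', 'pe5z']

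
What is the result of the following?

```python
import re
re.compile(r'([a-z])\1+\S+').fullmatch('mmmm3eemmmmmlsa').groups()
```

A backreference is literal: `\1` must see the identical characters the first group matched.
`fullmatch` succeeds only if the pattern covers the string from start to end.
The match spans [0:15] → 'mmmm3eemmmmmlsa'.
Captured: group 1 = 'm'.

('m',)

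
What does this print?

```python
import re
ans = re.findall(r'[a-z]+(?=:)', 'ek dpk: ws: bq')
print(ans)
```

Because the assertion is zero-width, the text it checks is not consumed and won't appear in the result.
No capturing groups, so `findall` returns the 2 full match strings.

['dpk', 'ws']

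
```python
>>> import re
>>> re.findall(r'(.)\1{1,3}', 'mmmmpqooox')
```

['m', 'o']

`\1` has to match the exact text group 1 already captured.
Scanning left to right: at [0:4] match 'mmmm', group 1 = 'm'; at [6:9] match 'ooo', group 1 = 'o'.
Because there's exactly one group, `findall` drops the full match and keeps group 1 from each hit.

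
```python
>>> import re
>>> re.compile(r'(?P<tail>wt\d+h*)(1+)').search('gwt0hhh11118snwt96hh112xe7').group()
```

'wt0hhh1111'

This matches the literal 'wt', then one or more of a digit, then zero or more of a literal 'h' (captured as 'tail'); then one or more of a literal '1' (captured).
The match spans [1:11] → 'wt0hhh1111'.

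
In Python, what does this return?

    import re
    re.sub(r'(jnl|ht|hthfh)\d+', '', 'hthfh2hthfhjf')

'hthfhjf'

Matches: at [0:6] → 'hthfh2'.
Every occurrence is swapped for ''.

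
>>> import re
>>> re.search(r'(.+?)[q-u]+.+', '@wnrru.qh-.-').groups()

('@wn',)

The match spans [0:12] → '@wnrru.qh-.-'.
Captured: group 1 = '@wn'.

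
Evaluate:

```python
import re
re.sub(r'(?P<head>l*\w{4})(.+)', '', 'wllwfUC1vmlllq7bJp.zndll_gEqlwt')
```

''

This matches zero or more of the literal 'l', then exactly 4 of a word character (captured as 'head'); then one or more of any character (captured).
Matches: at [0:31] → 'wllwfUC1vmlllq7bJp.zndll_gEqlwt'.
Every occurrence is swapped for ''.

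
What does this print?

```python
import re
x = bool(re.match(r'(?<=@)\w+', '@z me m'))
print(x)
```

False

`re.match` only tries the pattern at the start of the string.
Here the string doesn't start with a match, so the call returns None, and `bool(None)` is False.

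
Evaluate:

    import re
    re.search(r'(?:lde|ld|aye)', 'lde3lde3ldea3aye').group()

'lde'

`|` is ordered: at each position the engine commits to the first alternative that works.
Unlike `match`, `search` isn't anchored — it looks for the pattern anywhere in the string.
The match spans [0:3] → 'lde'.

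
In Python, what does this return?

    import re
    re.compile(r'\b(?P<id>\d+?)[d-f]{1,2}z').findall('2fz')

['2']

This matches a word boundary (`\b`, zero-width); then one or more of a digit (lazy) (captured as 'id'); then 1 to 2 of a character in [d-f], then the literal 'z'.
Scanning left to right: at [0:3] match '2fz', group 1 = '2'.
With a single group, `findall` returns only what that group captured — 1 item.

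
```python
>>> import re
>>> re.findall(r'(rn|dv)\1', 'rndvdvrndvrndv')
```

['dv']

`\1` is not a pattern — it's the concrete string captured by group 1, re-applied verbatim.
Walking the string: at [2:6] match 'dvdv', group 1 = 'dv'.
With a single group, `findall` returns only what that group captured — 1 item.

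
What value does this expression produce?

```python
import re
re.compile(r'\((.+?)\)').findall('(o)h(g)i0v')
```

['o', 'g']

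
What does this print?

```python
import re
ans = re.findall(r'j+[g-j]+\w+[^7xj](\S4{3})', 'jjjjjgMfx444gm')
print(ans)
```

['x444']

The pattern matches one or more of a literal 'j'; then one or more of a character in [g-j]; then one or more of a word character, then any character except [7xj]; then a non-whitespace character, then exactly 3 of the literal '4' (captured).
Matches: at [0:12] match 'jjjjjgMfx444', group 1 = 'x444'.
One capturing group, so `findall` returns just the captured substring from the one match — 1 in all.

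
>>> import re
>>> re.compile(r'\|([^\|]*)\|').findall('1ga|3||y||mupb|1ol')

Because there's exactly one group, `findall` drops the full match and keeps group 1 from each hit.

['3', 'y', 'mupb']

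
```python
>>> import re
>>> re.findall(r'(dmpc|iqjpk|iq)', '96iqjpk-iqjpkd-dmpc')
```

['iqjpk', 'iqjpk', 'dmpc']

`|` is ordered: at each position the engine commits to the first alternative that works.
Matches: at [2:7] match 'iqjpk', group 1 = 'iqjpk'; at [8:13] match 'iqjpk', group 1 = 'iqjpk'; at [15:19] match 'dmpc', group 1 = 'dmpc'.
With a single group, `findall` returns only what that group captured — 3 items.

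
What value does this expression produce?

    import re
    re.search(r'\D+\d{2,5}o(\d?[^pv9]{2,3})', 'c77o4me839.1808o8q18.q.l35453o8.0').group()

This matches one or more of a non-digit; then 2 to 5 of a digit, then a literal 'o'; then optionally a digit, then 2 to 3 of any character except [pv9] (captured).
`re.search` scans for the first position where the pattern succeeds.
The match spans [0:8] → 'c77o4me8'.
Captured: group 1 = '4me8'.

'c77o4me8'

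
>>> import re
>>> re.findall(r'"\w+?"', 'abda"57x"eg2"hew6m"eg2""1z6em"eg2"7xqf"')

['"57x"', '"hew6m"', '"1z6em"', '"7xqf"']

Since nothing is captured, `findall` lists the 4 matched substrings directly.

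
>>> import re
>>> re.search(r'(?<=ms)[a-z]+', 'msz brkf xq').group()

'z'

The positive lookaround only admits positions where the adjacent text matches; those characters stay outside the span.
The match spans [2:3] → 'z'.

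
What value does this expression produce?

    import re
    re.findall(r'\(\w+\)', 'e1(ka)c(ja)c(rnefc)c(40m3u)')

Matches: at [2:6] → '(ka)'; at [7:11] → '(ja)'; at [12:19] → '(rnefc)'; at [20:27] → '(40m3u)'.
No capturing groups, so `findall` returns the 4 full match strings.

['(ka)', '(ja)', '(rnefc)', '(40m3u)']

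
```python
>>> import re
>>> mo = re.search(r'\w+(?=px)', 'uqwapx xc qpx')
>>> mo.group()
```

The positive lookaround only admits positions where the adjacent text matches; those characters stay outside the span.
The match spans [0:4] → 'uqwa'.

'uqwa'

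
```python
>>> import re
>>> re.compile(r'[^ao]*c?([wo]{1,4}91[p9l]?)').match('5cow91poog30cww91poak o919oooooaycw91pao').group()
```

'5cow91p'

`re.match` only tries the pattern at the start of the string.
The match spans [0:7] → '5cow91p'.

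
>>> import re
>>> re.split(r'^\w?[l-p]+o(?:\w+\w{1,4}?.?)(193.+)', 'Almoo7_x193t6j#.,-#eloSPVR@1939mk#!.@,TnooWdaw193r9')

['', '193t6j#.,-#eloSPVR@1939mk#!.@,TnooWdaw193r9', '']

`re.split` interleaves the captured-group text with the surrounding fragments.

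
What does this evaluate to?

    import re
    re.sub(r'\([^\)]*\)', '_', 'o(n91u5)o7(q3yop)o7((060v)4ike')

'o_o7_o7_4ike'

Matches: at [1:8] → '(n91u5)'; at [10:17] → '(q3yop)'; at [19:26] → '((060v)'.
Each match is replaced by '_'.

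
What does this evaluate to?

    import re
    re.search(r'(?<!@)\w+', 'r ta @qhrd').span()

The negative lookahead/lookbehind blocks any match where the forbidden context is present.
`re.search` tries every starting position until one works.
The match spans [0:1] → 'r'.

(0, 1)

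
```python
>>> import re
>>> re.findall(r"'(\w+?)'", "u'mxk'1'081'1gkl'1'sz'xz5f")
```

['mxk', '081', '1']

Matches: at [1:6] match "'mxk'", group 1 = 'mxk'; at [7:12] match "'081'", group 1 = '081'; at [16:19] match "'1'", group 1 = '1'.
Because there's exactly one group, `findall` drops the full match and keeps group 1 from each hit.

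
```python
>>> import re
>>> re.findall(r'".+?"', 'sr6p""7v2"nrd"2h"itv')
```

['""7v2"', '"2h"']

Because the quantifier is non-greedy, it stops expanding at the earliest point where the rest of the pattern can succeed.
Since nothing is captured, `findall` lists the 2 matched substrings directly.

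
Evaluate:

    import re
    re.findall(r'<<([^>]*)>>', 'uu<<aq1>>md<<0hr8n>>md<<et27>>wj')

Walking the string: at [2:9] match '<<aq1>>', group 1 = 'aq1'; at [11:20] match '<<0hr8n>>', group 1 = '0hr8n'; at [22:30] match '<<et27>>', group 1 = 'et27'.
One capturing group, so `findall` returns just the captured substring from each match — 3 in all.

['aq1', '0hr8n', 'et27']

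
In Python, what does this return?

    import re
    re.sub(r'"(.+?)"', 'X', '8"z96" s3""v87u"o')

'8X s3Xo'

Matches: at [1:6] → '"z96"'; at [9:16] → '""v87u"'.
Each match is replaced by 'X'.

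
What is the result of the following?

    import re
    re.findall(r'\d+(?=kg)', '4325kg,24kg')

The `(?=…)`/`(?<=…)` assertion just peeks at neighbouring text; it doesn't advance the match position.
Matches: at [0:4] → '4325'; at [7:9] → '24'.
With no groups in the pattern, `findall` gives back each whole match — 2 here.

['4325', '24']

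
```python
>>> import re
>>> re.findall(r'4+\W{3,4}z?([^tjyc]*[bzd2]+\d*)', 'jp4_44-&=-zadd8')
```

['add8']

This matches one or more of a literal '4', then 3 to 4 of a non-word character, then optionally the literal 'z'; then zero or more of any character except [tjyc], then one or more of one of [bzd2], then zero or more of a digit (captured).
`findall` collects group 1 from the one match (1 total).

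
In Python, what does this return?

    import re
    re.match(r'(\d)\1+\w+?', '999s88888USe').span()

`re.match` won't scan ahead — the pattern has to work from the very first character.
The match spans [0:4] → '999s'.

(0, 4)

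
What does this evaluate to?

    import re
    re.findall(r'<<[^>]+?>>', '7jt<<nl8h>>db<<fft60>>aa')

With no groups in the pattern, `findall` gives back each whole match — 2 here.

['<<nl8h>>', '<<fft60>>']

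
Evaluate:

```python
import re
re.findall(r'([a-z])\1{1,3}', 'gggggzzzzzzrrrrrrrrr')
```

`\1` is not a pattern — it's the concrete string captured by group 1, re-applied verbatim.
Matches: at [0:4] match 'gggg', group 1 = 'g'; at [5:9] match 'zzzz', group 1 = 'z'; at [9:11] match 'zz', group 1 = 'z'; at [11:15] match 'rrrr', group 1 = 'r'; at [15:19] match 'rrrr', group 1 = 'r'.
`findall` collects group 1 from each match (5 total).

['g', 'z', 'z', 'r', 'r']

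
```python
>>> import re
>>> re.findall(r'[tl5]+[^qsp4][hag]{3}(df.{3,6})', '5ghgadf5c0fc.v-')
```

['df5c0fc.']

The pattern matches one or more of one of [tl5]; then any character except [qsp4], then exactly 3 of one of [hag]; then the literal 'df', then 3 to 6 of any character (captured).
With a single group, `findall` returns only what that group captured — 1 item.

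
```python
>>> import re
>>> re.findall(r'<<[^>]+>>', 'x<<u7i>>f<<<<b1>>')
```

['<<u7i>>', '<<<<b1>>']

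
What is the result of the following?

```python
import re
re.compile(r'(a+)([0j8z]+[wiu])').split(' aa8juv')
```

Pattern: one or more of a literal 'a' (captured); then one or more of one of [0j8z], then one of [wiu] (captured).
Matches to split on: at [1:6] → 'aa8ju'.
Because the pattern has a capturing group, `split` also inserts each captured text between the pieces.

[' ', 'aa', '8ju', 'v']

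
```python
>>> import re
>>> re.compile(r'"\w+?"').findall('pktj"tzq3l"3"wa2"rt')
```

Walking the string: at [4:11] → '"tzq3l"'; at [12:17] → '"wa2"'.
No capturing groups, so `findall` returns the 2 full match strings.

['"tzq3l"', '"wa2"']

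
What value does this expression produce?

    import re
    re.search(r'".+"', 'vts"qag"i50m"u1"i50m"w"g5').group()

'"qag"i50m"u1"i50m"w"'

`search` walks the string left to right and returns the first match it finds.
The match spans [3:23] → '"qag"i50m"u1"i50m"w"'.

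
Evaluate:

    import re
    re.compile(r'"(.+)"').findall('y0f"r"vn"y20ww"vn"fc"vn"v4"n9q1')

Scanning left to right: at [3:27] match '"r"vn"y20ww"vn"fc"vn"v4"', group 1 = 'r"vn"y20ww"vn"fc"vn"v4'.
`findall` collects group 1 from the one match (1 total).

['r"vn"y20ww"vn"fc"vn"v4']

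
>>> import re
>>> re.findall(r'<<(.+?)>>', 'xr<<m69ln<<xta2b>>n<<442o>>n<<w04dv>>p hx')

With a single group, `findall` returns only what that group captured — 3 items.

['m69ln<<xta2b', '442o', 'w04dv']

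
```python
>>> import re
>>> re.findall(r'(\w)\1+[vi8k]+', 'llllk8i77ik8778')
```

['l', '7', '7']

`\1` has to match the exact text group 1 already captured.
Walking the string: at [0:7] match 'llllk8i', group 1 = 'l'; at [7:12] match '77ik8', group 1 = '7'; at [12:15] match '778', group 1 = '7'.
`findall` collects group 1 from each match (3 total).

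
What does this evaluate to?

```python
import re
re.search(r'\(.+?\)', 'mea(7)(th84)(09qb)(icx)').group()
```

'(7)'

A non-greedy quantifier consumes as few characters as it can — just enough that the remainder of the pattern still matches from where it stops; whatever follows it matches normally.
The match spans [3:6] → '(7)'.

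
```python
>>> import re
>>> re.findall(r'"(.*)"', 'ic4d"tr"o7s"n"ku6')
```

['tr"o7s"n']

With a single group, `findall` returns only what that group captured — 1 item.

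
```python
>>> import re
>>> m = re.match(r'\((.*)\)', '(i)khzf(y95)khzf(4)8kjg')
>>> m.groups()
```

('i)khzf(y95)khzf(4',)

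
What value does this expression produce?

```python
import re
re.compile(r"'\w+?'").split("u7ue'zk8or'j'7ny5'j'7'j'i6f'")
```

Matches to split on: at [4:11] → "'zk8or'"; at [12:18] → "'7ny5'"; at [19:22] → "'7'"; at [23:28] → "'i6f'".
Each match becomes a cut point; 5 segments remain.

['u7ue', 'j', 'j', 'j', '']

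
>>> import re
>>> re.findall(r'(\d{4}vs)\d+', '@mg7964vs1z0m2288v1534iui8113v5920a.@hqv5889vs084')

['7964vs', '5889vs']

The pattern matches exactly 4 of a digit, then the literal 'vs' (captured); then one or more of a digit.
Walking the string: at [3:10] match '7964vs1', group 1 = '7964vs'; at [40:49] match '5889vs084', group 1 = '5889vs'.
With a single group, `findall` returns only what that group captured — 2 items.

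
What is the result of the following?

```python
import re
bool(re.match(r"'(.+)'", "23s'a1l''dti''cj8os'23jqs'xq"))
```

False

`re.match` won't scan ahead — the pattern has to work from the very first character.
Here position 0 doesn't satisfy it, so the call returns None, and `bool(None)` is False.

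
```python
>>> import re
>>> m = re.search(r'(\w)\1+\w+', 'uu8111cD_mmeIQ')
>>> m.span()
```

(0, 14)

After group 1 captures some text, `\1` only succeeds where that same text appears again.
The match spans [0:14] → 'uu8111cD_mmeIQ'.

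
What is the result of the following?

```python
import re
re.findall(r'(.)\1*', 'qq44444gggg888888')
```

After group 1 captures some text, `\1` only succeeds where that same text appears again.
With a single group, `findall` returns only what that group captured — 4 items.

['q', '4', 'g', '8']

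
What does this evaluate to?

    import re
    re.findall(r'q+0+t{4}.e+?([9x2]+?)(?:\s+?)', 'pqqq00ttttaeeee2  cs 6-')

['2']

The pattern matches one or more of a literal 'q'; then one or more of a literal '0'; then exactly 4 of the literal 't', then any character, then one or more of a literal 'e' (lazy); then one or more of one of [9x2] (lazy) (captured); then one or more of whitespace (lazy) (non-capturing group).
With a single group, `findall` returns only what that group captured — 1 item.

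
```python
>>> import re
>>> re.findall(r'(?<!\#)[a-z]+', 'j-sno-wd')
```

A negative assertion filters positions out without eating any characters.
Matches: at [0:1] → 'j'; at [2:5] → 'sno'; at [6:8] → 'wd'.
No capturing groups, so `findall` returns the 3 full match strings.

['j', 'sno', 'wd']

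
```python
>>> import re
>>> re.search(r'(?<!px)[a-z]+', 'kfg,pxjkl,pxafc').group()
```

'kfg'

A negative assertion filters positions out without eating any characters.
`re.search` scans for the first position where the pattern succeeds.
The match spans [0:3] → 'kfg'.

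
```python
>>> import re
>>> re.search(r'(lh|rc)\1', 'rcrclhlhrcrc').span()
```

`\1` is not a pattern — it's the concrete string captured by group 1, re-applied verbatim.
`search` walks the string left to right and returns the first match it finds.
The match spans [0:4] → 'rcrc'.
Captured: group 1 = 'rc'.

(0, 4)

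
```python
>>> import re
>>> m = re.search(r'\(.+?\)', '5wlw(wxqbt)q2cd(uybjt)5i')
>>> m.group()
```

'(wxqbt)'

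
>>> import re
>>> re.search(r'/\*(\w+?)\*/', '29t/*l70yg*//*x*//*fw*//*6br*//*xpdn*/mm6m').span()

(3, 12)

`re.search` scans for the first position where the pattern succeeds.
The match spans [3:12] → '/*l70yg*/'.
Captured: group 1 = 'l70yg'.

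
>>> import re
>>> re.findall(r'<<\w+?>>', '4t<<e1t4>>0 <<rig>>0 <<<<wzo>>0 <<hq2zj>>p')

No capturing groups, so `findall` returns the 4 full match strings.

['<<e1t4>>', '<<rig>>', '<<wzo>>', '<<hq2zj>>']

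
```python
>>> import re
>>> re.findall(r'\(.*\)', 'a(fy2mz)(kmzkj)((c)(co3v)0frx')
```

['(fy2mz)(kmzkj)((c)(co3v)']

Walking the string: at [1:25] → '(fy2mz)(kmzkj)((c)(co3v)'.
No capturing groups, so `findall` returns the 1 full match string.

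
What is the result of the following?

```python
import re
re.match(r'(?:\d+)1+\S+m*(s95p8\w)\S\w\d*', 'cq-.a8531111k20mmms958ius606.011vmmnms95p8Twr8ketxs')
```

Pattern: one or more of a digit (non-capturing group); then one or more of a literal '1', then one or more of a non-whitespace character, then zero or more of a literal 'm'; then the literal 's95', then the literal 'p8', then a word character (captured); then a non-whitespace character, then a word character, then zero or more of a digit.
`match` is anchored at position 0; if the pattern doesn't fit there, it returns None.
Here the string doesn't start with a match, so the call returns None.

None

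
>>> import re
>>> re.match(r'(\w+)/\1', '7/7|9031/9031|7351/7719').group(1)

'7'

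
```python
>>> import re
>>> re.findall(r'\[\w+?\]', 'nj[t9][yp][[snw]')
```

Walking the string: at [2:6] → '[t9]'; at [6:10] → '[yp]'; at [11:16] → '[snw]'.
No capturing groups, so `findall` returns the 3 full match strings.

['[t9]', '[yp]', '[snw]']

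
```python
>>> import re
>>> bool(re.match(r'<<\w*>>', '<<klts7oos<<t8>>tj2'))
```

`re.match` won't scan ahead — the pattern has to work from the very first character.
Here the pattern fails at index 0, so the call returns None, and `bool(None)` is False.

False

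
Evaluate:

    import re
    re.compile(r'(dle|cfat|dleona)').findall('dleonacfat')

['dle', 'cfat']

Alternation tries branches left to right and keeps the first one that lets the overall match succeed at that position.
Scanning left to right: at [0:3] match 'dle', group 1 = 'dle'; at [6:10] match 'cfat', group 1 = 'cfat'.
`findall` collects group 1 from each match (2 total).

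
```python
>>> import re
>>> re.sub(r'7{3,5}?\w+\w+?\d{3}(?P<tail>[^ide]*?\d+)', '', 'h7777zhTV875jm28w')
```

Pattern: 3 to 5 of a literal '7' (lazy); then one or more of a word character, then one or more of a word character (lazy), then exactly 3 of a digit; then zero or more of any character except [ide] (lazy), then one or more of a digit (captured as 'tail').
Matches: at [1:16] → '7777zhTV875jm28'.
Every occurrence is swapped for ''.

'hw'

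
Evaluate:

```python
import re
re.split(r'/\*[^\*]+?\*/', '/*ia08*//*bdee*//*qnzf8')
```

['', '', '/*qnzf8']

Matches to split on: at [0:8] → '/*ia08*/'; at [8:16] → '/*bdee*/'.
Splitting on the pattern gives 3 pieces.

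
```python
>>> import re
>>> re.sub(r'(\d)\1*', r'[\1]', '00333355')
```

'[0][3][5]'

After group 1 captures some text, `\1` only succeeds where that same text appears again.
Each match is replaced using the text its own group 1 captured.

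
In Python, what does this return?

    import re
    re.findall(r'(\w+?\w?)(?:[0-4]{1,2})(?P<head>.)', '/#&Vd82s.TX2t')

This matches one or more of a word character (lazy), then optionally a word character (captured); then 1 to 2 of a character in [0-4] (non-capturing group); then any character (captured as 'head').
Walking the string: at [3:8] match 'Vd82s', groups = ('Vd8', 's'); at [9:13] match 'TX2t', groups = ('TX', 't').
2 groups means each result is a tuple of 2 captured strings — 2 here.

[('Vd8', 's'), ('TX', 't')]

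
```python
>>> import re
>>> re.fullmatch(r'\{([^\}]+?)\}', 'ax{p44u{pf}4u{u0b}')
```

`fullmatch` succeeds only if the pattern covers the string from start to end.
Here the pattern can't cover the whole string, so the call returns None.

None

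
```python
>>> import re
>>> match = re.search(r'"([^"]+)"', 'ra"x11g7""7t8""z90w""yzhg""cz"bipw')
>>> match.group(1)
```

'x11g7'

The match spans [2:9] → '"x11g7"'.
Captured: group 1 = 'x11g7'.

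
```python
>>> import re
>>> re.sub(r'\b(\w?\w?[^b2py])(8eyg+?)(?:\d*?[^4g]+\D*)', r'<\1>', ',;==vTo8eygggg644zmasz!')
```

This matches a word boundary (`\b`, zero-width); then optionally a word character, then optionally a word character, then any character except [b2py] (captured); then the literal '8ey', then one or more of the literal 'g' (lazy) (captured); then zero or more of a digit (lazy), then one or more of any character except [4g], then zero or more of a non-digit (non-capturing group).
Lazy quantifiers expand one character at a time until the remainder of the pattern can match.
Matches: at [4:15] → 'vTo8eygggg6'.
The replacement refers to a captured group, so each match is rewritten using its own captured text.

',;==<vTo>44zmasz!'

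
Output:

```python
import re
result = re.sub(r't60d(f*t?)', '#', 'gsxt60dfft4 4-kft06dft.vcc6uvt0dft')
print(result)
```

gsx#4 4-kft06dft.vcc6uvt0dft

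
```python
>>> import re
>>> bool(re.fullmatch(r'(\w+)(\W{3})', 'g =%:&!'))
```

The pattern matches one or more of a word character (captured); then exactly 3 of a non-word character (captured).
For `fullmatch`, every character of the input must be accounted for by the pattern.
Here the string isn't matched end-to-end, so the call returns None, and `bool(None)` is False.

False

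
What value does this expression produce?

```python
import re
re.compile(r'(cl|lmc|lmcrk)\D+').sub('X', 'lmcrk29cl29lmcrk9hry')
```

Every occurrence is swapped for 'X'.

'X29cl29X9hry'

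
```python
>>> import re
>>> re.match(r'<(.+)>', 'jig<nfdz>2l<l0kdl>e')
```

With `match`, the pattern is implicitly anchored at the beginning.
Here the string doesn't start with a match, so the call returns None.

None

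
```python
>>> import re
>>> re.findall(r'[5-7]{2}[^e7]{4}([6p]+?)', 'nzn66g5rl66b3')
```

Pattern: exactly 2 of a character in [5-7], then exactly 4 of any character except [e7]; then one or more of one of [6p] (lazy) (captured).
Scanning left to right: at [3:10] match '66g5rl6', group 1 = '6'.
With a single group, `findall` returns only what that group captured — 1 item.

['6']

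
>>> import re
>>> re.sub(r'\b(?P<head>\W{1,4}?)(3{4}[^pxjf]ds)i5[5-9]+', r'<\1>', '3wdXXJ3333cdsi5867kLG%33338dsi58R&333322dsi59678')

Pattern: a word boundary (`\b`, zero-width); then 1 to 4 of a non-word character (lazy) (captured as 'head'); then exactly 4 of a literal '3', then any character except [pxjf], then the literal 'ds' (captured); then the literal 'i5', then one or more of a character in [5-9].
Matches: at [21:32] → '%33338dsi58'.
`\1` in the replacement pulls in group 1's text for each match.

'3wdXXJ3333cdsi5867kLG<%>R&333322dsi59678'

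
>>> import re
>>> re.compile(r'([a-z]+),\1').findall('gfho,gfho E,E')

['gfho']

`\1` is not a pattern — it's the concrete string captured by group 1, re-applied verbatim.
`findall` collects group 1 from the one match (1 total).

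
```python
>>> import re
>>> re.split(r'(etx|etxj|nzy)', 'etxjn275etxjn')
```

['', 'etx', 'jn275', 'etx', 'jn']

Alternation isn't longest-match — the leftmost alternative that fits at this position is chosen.
Matches to split on: at [0:3] → 'etx'; at [8:11] → 'etx'.
`re.split` interleaves the captured-group text with the surrounding fragments.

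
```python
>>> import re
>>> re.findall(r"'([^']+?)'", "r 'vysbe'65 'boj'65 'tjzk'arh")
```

`findall` collects group 1 from each match (3 total).

['vysbe', 'boj', 'tjzk']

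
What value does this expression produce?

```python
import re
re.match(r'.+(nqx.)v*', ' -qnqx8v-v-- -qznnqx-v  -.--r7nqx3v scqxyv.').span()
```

Pattern: one or more of any character; then the literal 'nqx', then any character (captured); then zero or more of a literal 'v'.
`re.match` only tries the pattern at the start of the string.
The match spans [0:35] → ' -qnqx8v-v-- -qznnqx-v  -.--r7nqx3v'.
Captured: group 1 = 'nqx3'.

(0, 35)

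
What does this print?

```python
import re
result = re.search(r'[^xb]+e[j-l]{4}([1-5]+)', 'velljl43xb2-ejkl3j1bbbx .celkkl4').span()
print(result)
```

(0, 8)

Pattern: one or more of any character except [xb], then a literal 'e', then exactly 4 of a character in [j-l]; then one or more of a character in [1-5] (captured).
`search` walks the string left to right and returns the first match it finds.
The match spans [0:8] → 'velljl43'.
Captured: group 1 = '43'.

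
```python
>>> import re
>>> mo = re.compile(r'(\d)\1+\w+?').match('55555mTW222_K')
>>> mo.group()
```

The backreference `\1` re-matches whatever the first group consumed, character for character.
`re.match` won't scan ahead — the pattern has to work from the very first character.
The match spans [0:6] → '55555m'.
Captured: group 1 = '5'.

'55555m'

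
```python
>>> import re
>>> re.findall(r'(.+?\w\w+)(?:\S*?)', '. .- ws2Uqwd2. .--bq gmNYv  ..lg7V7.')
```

Because the quantifier is non-greedy, it stops expanding at the earliest point where the rest of the pattern can succeed.
Because there's exactly one group, `findall` drops the full match and keeps group 1 from each hit.

['. .- ws2Uqwd2', '. .--bq', ' gmNYv', '  ..lg7V7']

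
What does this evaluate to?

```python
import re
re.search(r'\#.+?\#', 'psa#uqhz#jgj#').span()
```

(3, 9)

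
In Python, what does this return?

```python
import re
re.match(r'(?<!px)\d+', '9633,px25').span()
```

`re.match` won't scan ahead — the pattern has to work from the very first character.
The match spans [0:4] → '9633'.

(0, 4)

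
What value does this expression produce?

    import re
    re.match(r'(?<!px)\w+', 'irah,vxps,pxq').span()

Because the assertion is negative and zero-width, positions next to the forbidden text are skipped.
`re.match` only tries the pattern at the start of the string.
The match spans [0:4] → 'irah'.

(0, 4)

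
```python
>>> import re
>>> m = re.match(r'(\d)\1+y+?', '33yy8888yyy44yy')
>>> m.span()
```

(0, 3)

`\1` has to match the exact text group 1 already captured.
`re.match` won't scan ahead — the pattern has to work from the very first character.
The match spans [0:3] → '33y'.
Captured: group 1 = '3'.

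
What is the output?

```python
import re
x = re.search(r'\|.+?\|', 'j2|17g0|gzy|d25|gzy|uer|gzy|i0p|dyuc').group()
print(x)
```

|17g0|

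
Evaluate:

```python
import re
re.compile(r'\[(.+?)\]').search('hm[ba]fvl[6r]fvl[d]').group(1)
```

'ba'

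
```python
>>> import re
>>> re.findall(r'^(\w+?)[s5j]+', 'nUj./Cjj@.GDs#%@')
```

['nU']

Pattern: anchored at the start of the string; then one or more of a word character (lazy) (captured); then one or more of one of [s5j].
Walking the string: at [0:3] match 'nUj', group 1 = 'nU'.
One capturing group, so `findall` returns just the captured substring from the one match — 1 in all.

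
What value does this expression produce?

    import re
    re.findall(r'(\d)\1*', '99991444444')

The backreference `\1` re-matches whatever the first group consumed, character for character.
Matches: at [0:4] match '9999', group 1 = '9'; at [4:5] match '1', group 1 = '1'; at [5:11] match '444444', group 1 = '4'.
One capturing group, so `findall` returns just the captured substring from each match — 3 in all.

['9', '1', '4']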